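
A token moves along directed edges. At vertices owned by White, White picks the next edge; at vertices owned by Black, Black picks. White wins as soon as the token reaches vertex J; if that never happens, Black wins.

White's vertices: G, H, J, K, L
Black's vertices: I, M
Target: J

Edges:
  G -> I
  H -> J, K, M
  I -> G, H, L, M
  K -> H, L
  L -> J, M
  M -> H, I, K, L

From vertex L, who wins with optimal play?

White

A0 = {J}
A1: add {H, L} — H (White) has H→J; L (White) has L→J.
L ∈ A1, so White can force the target.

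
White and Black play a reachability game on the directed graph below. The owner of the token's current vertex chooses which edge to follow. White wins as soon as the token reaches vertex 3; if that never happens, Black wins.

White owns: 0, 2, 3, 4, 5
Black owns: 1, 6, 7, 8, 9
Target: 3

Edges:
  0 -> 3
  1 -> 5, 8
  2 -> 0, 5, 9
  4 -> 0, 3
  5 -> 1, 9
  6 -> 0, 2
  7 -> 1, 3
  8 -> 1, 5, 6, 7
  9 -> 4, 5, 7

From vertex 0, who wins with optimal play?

A0 = {3}
A1: add {0, 4} — 0 (White) has 0→3; 4 (White) has 4→3.
0 ∈ A1, so White can force the target.

White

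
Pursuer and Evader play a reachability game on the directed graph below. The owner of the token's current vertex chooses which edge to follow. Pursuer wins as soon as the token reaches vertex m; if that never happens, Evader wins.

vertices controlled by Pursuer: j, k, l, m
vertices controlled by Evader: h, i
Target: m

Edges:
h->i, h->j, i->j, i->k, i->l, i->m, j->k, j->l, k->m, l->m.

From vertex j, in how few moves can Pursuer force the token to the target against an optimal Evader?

A0 = {m}
A1: add {k, l} — k (Pursuer) has k→m; l (Pursuer) has l→m.
A2: add {j} — j (Pursuer) has j→k.
j enters the attractor at level 2, so Pursuer can force the target in 2 moves from there.

2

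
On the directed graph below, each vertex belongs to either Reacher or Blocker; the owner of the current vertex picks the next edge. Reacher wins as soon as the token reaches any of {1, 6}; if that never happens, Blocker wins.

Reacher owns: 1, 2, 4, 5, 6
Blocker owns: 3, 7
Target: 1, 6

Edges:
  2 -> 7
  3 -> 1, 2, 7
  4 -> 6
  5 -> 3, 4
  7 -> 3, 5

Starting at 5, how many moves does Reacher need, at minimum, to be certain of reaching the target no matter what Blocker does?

2

A0 = {1, 6}
A1: add {4} — 4 (Reacher) has 4→6.
A2: add {5} — 5 (Reacher) has 5→4.
A3 = A2; e.g. 2 (Reacher) has no edge into A2. Fixed point.
5 enters the attractor at level 2, so Reacher can force the target in 2 moves from there.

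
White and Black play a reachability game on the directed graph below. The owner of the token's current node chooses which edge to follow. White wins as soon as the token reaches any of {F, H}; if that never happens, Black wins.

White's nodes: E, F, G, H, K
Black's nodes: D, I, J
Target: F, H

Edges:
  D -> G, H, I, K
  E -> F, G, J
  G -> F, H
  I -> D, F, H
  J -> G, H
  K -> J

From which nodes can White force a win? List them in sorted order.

A0 = {F, H}
A1: add {E, G} — E (White) has E→F; G (White) has G→F.
A2: add {J} — J (Black): all of {G, H} already in.
A3: add {K} — K (White) has K→J.
A4 = A3; e.g. D (Black) can still go to I. Fixed point.
White's winning region = {E, F, G, H, J, K}.

E, F, G, H, J, K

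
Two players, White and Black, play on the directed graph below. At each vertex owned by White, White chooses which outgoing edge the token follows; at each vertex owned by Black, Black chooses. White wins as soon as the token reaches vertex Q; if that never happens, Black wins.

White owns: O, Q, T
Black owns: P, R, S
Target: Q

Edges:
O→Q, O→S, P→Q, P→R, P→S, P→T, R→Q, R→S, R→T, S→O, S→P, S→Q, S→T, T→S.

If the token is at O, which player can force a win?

A0 = {Q}
A1: add {O} — O (White) has O→Q.
A2 = A1; e.g. P (Black) can still go to R. Fixed point.
O ∈ A1, so White can force the target.

White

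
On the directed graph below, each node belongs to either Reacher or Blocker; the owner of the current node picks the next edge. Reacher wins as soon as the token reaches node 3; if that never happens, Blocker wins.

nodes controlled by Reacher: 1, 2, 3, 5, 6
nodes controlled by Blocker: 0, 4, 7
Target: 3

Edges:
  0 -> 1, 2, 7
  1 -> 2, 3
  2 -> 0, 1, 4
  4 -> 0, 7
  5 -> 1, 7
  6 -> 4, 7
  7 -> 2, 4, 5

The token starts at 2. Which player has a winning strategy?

A0 = {3}
A1: add {1} — 1 (Reacher) has 1→3.
A2: add {2, 5} — 2 (Reacher) has 2→1; 5 (Reacher) has 5→1.
A3 = A2; e.g. 0 (Blocker) can still go to 7. Fixed point.
2 ∈ A2, so Reacher can force the target.

Reacher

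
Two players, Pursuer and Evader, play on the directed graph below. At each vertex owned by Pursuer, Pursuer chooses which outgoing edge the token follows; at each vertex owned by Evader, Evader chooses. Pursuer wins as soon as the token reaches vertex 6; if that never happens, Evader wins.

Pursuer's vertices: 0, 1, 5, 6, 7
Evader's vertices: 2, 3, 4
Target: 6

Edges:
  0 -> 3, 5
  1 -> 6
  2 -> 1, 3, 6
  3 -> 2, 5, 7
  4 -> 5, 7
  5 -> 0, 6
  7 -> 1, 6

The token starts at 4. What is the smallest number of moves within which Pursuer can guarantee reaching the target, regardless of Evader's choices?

A0 = {6}
A1: add {1, 5, 7} — 1 (Pursuer) has 1→6; 5 (Pursuer) has 5→6; 7 (Pursuer) has 7→6.
A2: add {0, 4} — 0 (Pursuer) has 0→5; 4 (Evader): all of {5, 7} already in.
A3 = A2; e.g. 2 (Evader) can still go to 3. Fixed point.
4 enters the attractor at level 2, so Pursuer can force the target in 2 moves from there.

2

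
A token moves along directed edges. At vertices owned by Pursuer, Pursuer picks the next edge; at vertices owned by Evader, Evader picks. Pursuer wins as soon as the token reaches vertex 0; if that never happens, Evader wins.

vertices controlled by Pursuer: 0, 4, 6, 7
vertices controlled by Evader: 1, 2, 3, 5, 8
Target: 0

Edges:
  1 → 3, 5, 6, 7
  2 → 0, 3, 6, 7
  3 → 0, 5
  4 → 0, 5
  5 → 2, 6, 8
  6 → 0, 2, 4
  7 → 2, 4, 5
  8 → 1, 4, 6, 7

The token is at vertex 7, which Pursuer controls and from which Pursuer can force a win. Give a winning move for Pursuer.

A0 = {0}
A1: add {4, 6} — 4 (Pursuer) has 4→0; 6 (Pursuer) has 6→0.
A2: add {7} — 7 (Pursuer) has 7→4.
A3 = A2; e.g. 1 (Evader) can still go to 3. Fixed point.
From 7, successor 4 is in the attractor (rank 1); the other successors 2, 5 are not.

4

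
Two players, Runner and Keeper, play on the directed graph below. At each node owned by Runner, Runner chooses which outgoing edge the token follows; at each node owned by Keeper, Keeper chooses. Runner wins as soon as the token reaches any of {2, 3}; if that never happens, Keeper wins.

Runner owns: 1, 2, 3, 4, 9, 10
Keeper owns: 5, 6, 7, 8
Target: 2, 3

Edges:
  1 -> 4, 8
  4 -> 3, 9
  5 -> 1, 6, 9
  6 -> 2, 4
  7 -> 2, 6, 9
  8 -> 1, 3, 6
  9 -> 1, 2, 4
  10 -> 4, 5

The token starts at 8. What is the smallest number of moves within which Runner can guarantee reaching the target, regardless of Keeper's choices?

3

A0 = {2, 3}
A1: add {4, 9} — 4 (Runner) has 4→3; 9 (Runner) has 9→2.
A2: add {1, 6, 10} — 1 (Runner) has 1→4; 6 (Keeper): all of {2, 4} already in; 10 (Runner) has 10→4.
A3: add {5, 7, 8} — 5 (Keeper): all of {1, 6, 9} already in; 7 (Keeper): all of {2, 6, 9} already in; 8 (Keeper): all of {1, 3, 6} already in.
A3 = all vertices. Fixed point.
8 enters the attractor at level 3, so Runner can force the target in 3 moves from there.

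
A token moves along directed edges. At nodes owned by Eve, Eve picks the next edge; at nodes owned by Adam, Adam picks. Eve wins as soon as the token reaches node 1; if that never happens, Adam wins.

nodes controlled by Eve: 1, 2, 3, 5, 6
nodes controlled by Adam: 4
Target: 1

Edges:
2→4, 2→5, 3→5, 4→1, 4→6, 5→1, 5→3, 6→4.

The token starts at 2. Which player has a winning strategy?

Eve

A0 = {1}
A1: add {5} — 5 (Eve) has 5→1.
A2: add {2, 3} — 2 (Eve) has 2→5; 3 (Eve) has 3→5.
A3 = A2; e.g. 4 (Adam) can still go to 6. Fixed point.
2 ∈ A2, so Eve can force the target.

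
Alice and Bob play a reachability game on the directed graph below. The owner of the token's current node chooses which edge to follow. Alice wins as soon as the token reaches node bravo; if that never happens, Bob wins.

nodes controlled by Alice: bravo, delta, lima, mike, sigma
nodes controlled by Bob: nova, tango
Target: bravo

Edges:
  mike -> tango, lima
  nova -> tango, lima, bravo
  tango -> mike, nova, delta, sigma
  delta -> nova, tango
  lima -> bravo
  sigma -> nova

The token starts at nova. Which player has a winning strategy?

Bob

A0 = {bravo}
A1: add {lima} — lima (Alice) has lima→bravo.
A2: add {mike} — mike (Alice) has mike→lima.
A3 = A2; e.g. nova (Bob) can still go to tango. Fixed point.
nova never enters the attractor, so Bob can avoid the target forever.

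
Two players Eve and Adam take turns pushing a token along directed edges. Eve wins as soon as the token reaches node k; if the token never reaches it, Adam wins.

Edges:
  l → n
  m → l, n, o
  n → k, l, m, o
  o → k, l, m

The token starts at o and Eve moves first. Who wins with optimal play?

Eve

Track states (vertex, player-to-move).
A0 = {(k,Eve), (k,Adam)}
A1: add {(n,Eve), (o,Eve)}.
(o,Eve) ∈ A1 ⇒ Eve forces the target.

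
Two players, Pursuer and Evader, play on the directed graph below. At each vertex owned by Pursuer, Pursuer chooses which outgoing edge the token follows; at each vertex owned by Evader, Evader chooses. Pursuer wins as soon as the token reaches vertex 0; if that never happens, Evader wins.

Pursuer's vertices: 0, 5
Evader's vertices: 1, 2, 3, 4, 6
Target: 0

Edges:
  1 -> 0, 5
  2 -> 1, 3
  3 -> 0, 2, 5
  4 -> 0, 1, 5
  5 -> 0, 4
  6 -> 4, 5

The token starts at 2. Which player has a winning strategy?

Evader

A0 = {0}
A1: add {5} — 5 (Pursuer) has 5→0.
A2: add {1} — 1 (Evader): all of {0, 5} already in.
A3: add {4} — 4 (Evader): all of {0, 1, 5} already in.
A4: add {6} — 6 (Evader): all of {4, 5} already in.
A5 = A4; e.g. 2 (Evader) can still go to 3. Fixed point.
2 never enters the attractor, so Evader can avoid the target forever.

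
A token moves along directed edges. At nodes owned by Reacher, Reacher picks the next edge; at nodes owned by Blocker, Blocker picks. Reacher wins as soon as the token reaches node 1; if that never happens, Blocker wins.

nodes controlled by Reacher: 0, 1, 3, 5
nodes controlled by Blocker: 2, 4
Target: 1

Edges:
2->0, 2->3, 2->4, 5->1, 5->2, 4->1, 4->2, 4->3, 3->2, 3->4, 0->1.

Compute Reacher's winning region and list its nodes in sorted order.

0, 1, 5

A0 = {1}
A1: add {0, 5} — 0 (Reacher) has 0→1; 5 (Reacher) has 5→1.
A2 = A1; e.g. 2 (Blocker) can still go to 3. Fixed point.
Reacher's winning region = {0, 1, 5}.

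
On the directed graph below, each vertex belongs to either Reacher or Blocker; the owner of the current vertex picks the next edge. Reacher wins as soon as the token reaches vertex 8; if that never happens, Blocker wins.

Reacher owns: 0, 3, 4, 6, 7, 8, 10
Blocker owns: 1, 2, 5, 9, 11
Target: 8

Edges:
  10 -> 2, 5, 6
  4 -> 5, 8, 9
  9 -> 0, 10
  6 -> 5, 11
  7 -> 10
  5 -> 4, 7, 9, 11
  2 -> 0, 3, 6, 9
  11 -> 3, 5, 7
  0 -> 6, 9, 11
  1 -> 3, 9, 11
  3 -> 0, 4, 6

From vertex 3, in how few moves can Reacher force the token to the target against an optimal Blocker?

2

A0 = {8}
A1: add {4} — 4 (Reacher) has 4→8.
A2: add {3} — 3 (Reacher) has 3→4.
A3 = A2; e.g. 0 (Reacher) has no edge into A2. Fixed point.
3 enters the attractor at level 2, so Reacher can force the target in 2 moves from there.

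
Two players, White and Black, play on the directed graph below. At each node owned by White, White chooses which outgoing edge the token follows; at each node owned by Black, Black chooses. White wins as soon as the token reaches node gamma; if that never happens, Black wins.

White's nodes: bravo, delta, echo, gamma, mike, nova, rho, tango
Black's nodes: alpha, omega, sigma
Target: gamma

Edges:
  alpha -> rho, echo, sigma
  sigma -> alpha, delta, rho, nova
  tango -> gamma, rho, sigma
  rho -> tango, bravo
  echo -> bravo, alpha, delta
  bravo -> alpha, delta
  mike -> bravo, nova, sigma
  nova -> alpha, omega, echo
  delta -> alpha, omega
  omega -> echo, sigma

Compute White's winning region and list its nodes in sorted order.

A0 = {gamma}
A1: add {tango} — tango (White) has tango→gamma.
A2: add {rho} — rho (White) has rho→tango.
A3 = A2; e.g. mike (White) has no edge into A2. Fixed point.
White's winning region = {gamma, rho, tango}.

gamma, rho, tango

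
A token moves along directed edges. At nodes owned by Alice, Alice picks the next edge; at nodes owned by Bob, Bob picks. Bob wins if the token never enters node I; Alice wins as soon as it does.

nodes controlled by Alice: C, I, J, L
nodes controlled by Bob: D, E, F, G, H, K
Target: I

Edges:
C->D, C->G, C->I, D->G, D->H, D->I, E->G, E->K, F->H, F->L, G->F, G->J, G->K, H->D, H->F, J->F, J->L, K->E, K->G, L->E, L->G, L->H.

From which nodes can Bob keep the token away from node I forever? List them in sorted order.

D, E, F, G, H, J, K, L

A0 = {I}
A1: add {C} — C (Alice) has C→I.
A2 = A1; e.g. D (Bob) can still go to G. Fixed point.
Alice's attractor = {C, I}; Bob avoids the target exactly from the complement.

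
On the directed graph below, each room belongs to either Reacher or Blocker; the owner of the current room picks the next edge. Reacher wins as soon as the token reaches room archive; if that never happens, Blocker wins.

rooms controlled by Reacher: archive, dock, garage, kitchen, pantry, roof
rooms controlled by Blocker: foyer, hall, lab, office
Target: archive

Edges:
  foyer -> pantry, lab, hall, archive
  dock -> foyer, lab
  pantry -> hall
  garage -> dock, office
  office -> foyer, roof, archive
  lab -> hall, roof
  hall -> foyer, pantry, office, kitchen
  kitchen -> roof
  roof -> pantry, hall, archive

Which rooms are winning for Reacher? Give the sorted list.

A0 = {archive}
A1: add {roof} — roof (Reacher) has roof→archive.
A2: add {kitchen} — kitchen (Reacher) has kitchen→roof.
A3 = A2; e.g. foyer (Blocker) can still go to pantry. Fixed point.
Reacher's winning region = {archive, kitchen, roof}.

archive, kitchen, roof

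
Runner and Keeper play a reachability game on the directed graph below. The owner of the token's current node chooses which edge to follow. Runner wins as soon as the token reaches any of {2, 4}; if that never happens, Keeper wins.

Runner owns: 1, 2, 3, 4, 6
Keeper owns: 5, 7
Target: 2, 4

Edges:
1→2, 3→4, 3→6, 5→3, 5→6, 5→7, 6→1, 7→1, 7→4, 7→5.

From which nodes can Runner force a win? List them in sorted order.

1, 2, 3, 4, 6

A0 = {2, 4}
A1: add {1, 3} — 1 (Runner) has 1→2; 3 (Runner) has 3→4.
A2: add {6} — 6 (Runner) has 6→1.
A3 = A2; e.g. 5 (Keeper) can still go to 7. Fixed point.
Runner's winning region = {1, 2, 3, 4, 6}.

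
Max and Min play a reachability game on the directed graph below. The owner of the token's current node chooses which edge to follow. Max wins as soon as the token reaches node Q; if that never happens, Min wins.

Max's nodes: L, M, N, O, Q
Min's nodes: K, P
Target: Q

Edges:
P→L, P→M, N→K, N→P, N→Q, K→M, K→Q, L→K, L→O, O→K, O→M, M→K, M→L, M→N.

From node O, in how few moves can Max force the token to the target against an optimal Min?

A0 = {Q}
A1: add {N} — N (Max) has N→Q.
A2: add {M} — M (Max) has M→N.
A3: add {K, O} — K (Min): all of {M, Q} already in; O (Max) has O→M.
O enters the attractor at level 3, so Max can force the target in 3 moves from there.

3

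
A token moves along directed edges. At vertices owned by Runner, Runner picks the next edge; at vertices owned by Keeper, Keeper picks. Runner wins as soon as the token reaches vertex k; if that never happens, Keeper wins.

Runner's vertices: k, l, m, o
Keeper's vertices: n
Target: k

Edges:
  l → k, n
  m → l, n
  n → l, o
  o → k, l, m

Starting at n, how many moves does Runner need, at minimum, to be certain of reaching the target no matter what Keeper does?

A0 = {k}
A1: add {l, o} — l (Runner) has l→k; o (Runner) has o→k.
A2: add {m, n} — m (Runner) has m→l; n (Keeper): all of {l, o} already in.
A2 = all vertices. Fixed point.
n enters the attractor at level 2, so Runner can force the target in 2 moves from there.

2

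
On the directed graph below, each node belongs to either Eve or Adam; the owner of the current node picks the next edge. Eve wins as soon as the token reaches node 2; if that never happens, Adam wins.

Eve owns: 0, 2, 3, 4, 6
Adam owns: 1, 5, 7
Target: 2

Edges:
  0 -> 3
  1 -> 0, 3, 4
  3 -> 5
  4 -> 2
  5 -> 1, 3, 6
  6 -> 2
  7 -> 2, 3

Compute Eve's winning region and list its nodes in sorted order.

2, 4, 6

A0 = {2}
A1: add {4, 6} — 4 (Eve) has 4→2; 6 (Eve) has 6→2.
A2 = A1; e.g. 0 (Eve) has no edge into A1. Fixed point.
Eve's winning region = {2, 4, 6}.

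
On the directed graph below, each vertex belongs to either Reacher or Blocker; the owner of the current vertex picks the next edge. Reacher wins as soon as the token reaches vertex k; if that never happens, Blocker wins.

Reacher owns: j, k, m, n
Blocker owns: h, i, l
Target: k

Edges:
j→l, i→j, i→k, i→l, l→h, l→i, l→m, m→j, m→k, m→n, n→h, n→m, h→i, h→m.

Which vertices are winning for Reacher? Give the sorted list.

A0 = {k}
A1: add {m} — m (Reacher) has m→k.
A2: add {n} — n (Reacher) has n→m.
A3 = A2; e.g. h (Blocker) can still go to i. Fixed point.
Reacher's winning region = {k, m, n}.

k, m, n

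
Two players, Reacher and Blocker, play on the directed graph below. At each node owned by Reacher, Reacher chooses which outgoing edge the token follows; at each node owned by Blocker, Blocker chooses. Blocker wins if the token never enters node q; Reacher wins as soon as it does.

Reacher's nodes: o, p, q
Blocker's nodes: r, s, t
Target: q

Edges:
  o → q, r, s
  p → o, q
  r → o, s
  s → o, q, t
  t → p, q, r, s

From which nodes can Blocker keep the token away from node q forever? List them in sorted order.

A0 = {q}
A1: add {o, p} — o (Reacher) has o→q; p (Reacher) has p→q.
A2 = A1; e.g. r (Blocker) can still go to s. Fixed point.
Reacher's attractor = {o, p, q}; Blocker avoids the target exactly from the complement.

r, s, t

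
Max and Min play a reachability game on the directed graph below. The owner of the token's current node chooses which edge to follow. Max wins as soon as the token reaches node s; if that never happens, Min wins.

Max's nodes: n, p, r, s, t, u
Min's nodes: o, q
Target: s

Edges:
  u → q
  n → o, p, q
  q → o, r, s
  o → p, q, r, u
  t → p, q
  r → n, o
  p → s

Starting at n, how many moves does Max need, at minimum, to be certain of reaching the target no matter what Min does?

2

A0 = {s}
A1: add {p} — p (Max) has p→s.
A2: add {n, t} — n (Max) has n→p; t (Max) has t→p.
n enters the attractor at level 2, so Max can force the target in 2 moves from there.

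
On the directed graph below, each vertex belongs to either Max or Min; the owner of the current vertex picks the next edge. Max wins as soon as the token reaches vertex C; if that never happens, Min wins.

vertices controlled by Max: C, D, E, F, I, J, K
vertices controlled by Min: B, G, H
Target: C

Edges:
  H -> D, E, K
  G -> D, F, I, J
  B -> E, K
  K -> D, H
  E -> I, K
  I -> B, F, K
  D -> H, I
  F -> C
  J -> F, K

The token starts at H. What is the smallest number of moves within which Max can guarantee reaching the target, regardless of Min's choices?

A0 = {C}
A1: add {F} — F (Max) has F→C.
A2: add {I, J} — I (Max) has I→F; J (Max) has J→F.
A3: add {D, E} — D (Max) has D→I; E (Max) has E→I.
A4: add {G, K} — G (Min): all of {D, F, I, J} already in; K (Max) has K→D.
A5: add {B, H} — B (Min): all of {E, K} already in; H (Min): all of {D, E, K} already in.
A5 = all vertices. Fixed point.
H enters the attractor at level 5, so Max can force the target in 5 moves from there.

5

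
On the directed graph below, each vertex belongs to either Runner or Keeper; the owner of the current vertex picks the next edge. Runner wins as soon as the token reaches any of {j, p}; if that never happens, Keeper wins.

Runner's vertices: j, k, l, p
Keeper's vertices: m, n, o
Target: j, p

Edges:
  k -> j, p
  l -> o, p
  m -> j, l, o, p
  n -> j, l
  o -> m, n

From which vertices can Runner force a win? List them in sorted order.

j, k, l, n, p

A0 = {j, p}
A1: add {k, l} — k (Runner) has k→j; l (Runner) has l→p.
A2: add {n} — n (Keeper): all of {j, l} already in.
A3 = A2; e.g. m (Keeper) can still go to o. Fixed point.
Runner's winning region = {j, k, l, n, p}.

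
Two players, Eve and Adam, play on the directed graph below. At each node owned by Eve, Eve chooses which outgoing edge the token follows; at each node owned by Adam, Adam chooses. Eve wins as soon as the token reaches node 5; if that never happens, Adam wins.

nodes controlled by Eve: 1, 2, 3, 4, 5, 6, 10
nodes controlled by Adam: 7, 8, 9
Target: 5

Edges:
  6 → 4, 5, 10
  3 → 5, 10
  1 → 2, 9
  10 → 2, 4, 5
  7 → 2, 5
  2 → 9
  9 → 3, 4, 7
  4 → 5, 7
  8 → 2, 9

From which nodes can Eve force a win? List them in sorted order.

A0 = {5}
A1: add {3, 4, 6, 10} — 3 (Eve) has 3→5; 4 (Eve) has 4→5; 6 (Eve) has 6→5; 10 (Eve) has 10→5.
A2 = A1; e.g. 1 (Eve) has no edge into A1. Fixed point.
Eve's winning region = {3, 4, 5, 6, 10}.

3, 4, 5, 6, 10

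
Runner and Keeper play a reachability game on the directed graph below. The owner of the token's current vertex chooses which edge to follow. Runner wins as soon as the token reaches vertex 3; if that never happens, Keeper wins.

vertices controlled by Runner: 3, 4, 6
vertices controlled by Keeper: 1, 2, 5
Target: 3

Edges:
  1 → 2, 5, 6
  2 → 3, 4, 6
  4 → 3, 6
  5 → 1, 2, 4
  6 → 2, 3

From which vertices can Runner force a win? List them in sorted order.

2, 3, 4, 6

A0 = {3}
A1: add {4, 6} — 4 (Runner) has 4→3; 6 (Runner) has 6→3.
A2: add {2} — 2 (Keeper): all of {3, 4, 6} already in.
A3 = A2; e.g. 1 (Keeper) can still go to 5. Fixed point.
Runner's winning region = {2, 3, 4, 6}.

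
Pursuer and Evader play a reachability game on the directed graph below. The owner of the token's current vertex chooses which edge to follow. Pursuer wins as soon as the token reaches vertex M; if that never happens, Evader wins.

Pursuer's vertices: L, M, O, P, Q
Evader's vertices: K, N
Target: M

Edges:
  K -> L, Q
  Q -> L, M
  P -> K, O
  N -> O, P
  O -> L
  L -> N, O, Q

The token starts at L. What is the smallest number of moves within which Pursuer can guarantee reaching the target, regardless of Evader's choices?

A0 = {M}
A1: add {Q} — Q (Pursuer) has Q→M.
A2: add {L} — L (Pursuer) has L→Q.
L enters the attractor at level 2, so Pursuer can force the target in 2 moves from there.

2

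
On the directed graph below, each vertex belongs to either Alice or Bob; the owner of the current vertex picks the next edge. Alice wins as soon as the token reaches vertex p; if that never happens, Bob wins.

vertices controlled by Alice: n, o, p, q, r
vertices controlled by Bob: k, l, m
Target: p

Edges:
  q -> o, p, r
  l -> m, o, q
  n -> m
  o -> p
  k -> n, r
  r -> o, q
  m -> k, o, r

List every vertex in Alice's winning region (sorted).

A0 = {p}
A1: add {o, q} — o (Alice) has o→p; q (Alice) has q→p.
A2: add {r} — r (Alice) has r→o.
A3 = A2; e.g. k (Bob) can still go to n. Fixed point.
Alice's winning region = {o, p, q, r}.

o, p, q, r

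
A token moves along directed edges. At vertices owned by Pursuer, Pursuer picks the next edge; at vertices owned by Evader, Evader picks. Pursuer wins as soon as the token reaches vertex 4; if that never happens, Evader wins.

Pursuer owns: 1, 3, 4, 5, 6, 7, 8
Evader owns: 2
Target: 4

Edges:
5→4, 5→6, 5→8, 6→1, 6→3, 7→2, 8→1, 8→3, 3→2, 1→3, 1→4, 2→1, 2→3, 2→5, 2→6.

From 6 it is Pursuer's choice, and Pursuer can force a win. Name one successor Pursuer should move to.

1

A0 = {4}
A1: add {1, 5} — 1 (Pursuer) has 1→4; 5 (Pursuer) has 5→4.
A2: add {6, 8} — 6 (Pursuer) has 6→1; 8 (Pursuer) has 8→1.
A3 = A2; e.g. 2 (Evader) can still go to 3. Fixed point.
From 6, successor 1 is in the attractor (rank 1); the other successor 3 is not.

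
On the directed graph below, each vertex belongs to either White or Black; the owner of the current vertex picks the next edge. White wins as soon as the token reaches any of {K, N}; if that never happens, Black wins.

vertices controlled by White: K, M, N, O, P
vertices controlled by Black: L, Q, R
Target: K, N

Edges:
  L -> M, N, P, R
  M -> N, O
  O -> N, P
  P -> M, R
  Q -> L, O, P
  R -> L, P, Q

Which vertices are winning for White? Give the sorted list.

K, M, N, O, P

A0 = {K, N}
A1: add {M, O} — M (White) has M→N; O (White) has O→N.
A2: add {P} — P (White) has P→M.
A3 = A2; e.g. L (Black) can still go to R. Fixed point.
White's winning region = {K, M, N, O, P}.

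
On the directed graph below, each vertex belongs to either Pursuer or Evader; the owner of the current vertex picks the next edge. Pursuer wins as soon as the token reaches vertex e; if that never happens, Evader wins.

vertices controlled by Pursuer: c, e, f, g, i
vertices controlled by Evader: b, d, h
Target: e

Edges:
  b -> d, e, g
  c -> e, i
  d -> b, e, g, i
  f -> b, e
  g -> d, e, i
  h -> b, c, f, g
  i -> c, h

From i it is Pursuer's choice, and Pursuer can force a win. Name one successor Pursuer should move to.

A0 = {e}
A1: add {c, f, g} — c (Pursuer) has c→e; f (Pursuer) has f→e; g (Pursuer) has g→e.
A2: add {i} — i (Pursuer) has i→c.
A3 = A2; e.g. b (Evader) can still go to d. Fixed point.
From i, successor c is in the attractor (rank 1); the other successor h is not.

c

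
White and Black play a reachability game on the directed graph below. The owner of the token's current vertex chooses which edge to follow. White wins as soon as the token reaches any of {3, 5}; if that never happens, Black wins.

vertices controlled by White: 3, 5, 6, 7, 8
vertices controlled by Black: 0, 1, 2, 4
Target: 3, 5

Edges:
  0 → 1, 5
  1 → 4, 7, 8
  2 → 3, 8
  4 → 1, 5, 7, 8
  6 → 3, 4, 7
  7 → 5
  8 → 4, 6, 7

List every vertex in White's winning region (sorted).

2, 3, 5, 6, 7, 8

A0 = {3, 5}
A1: add {6, 7} — 6 (White) has 6→3; 7 (White) has 7→5.
A2: add {8} — 8 (White) has 8→6.
A3: add {2} — 2 (Black): all of {3, 8} already in.
A4 = A3; e.g. 0 (Black) can still go to 1. Fixed point.
White's winning region = {2, 3, 5, 6, 7, 8}.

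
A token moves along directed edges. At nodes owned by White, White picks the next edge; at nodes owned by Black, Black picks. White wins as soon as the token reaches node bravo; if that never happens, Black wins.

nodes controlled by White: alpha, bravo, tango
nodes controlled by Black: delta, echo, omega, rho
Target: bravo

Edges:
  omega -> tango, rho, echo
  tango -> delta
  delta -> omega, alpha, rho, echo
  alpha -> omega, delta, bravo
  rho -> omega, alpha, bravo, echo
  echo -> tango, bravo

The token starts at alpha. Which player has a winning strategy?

White

A0 = {bravo}
A1: add {alpha} — alpha (White) has alpha→bravo.
A2 = A1; e.g. omega (Black) can still go to tango. Fixed point.
alpha ∈ A1, so White can force the target.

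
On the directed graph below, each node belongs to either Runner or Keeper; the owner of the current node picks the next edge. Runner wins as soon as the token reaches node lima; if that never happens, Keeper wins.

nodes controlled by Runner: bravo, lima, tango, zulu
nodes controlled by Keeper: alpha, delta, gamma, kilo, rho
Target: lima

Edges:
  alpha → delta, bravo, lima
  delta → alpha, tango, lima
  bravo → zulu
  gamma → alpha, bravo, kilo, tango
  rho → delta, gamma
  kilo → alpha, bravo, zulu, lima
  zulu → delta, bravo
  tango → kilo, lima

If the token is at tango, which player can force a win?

A0 = {lima}
A1: add {tango} — tango (Runner) has tango→lima.
A2 = A1; e.g. alpha (Keeper) can still go to delta. Fixed point.
tango ∈ A1, so Runner can force the target.

Runner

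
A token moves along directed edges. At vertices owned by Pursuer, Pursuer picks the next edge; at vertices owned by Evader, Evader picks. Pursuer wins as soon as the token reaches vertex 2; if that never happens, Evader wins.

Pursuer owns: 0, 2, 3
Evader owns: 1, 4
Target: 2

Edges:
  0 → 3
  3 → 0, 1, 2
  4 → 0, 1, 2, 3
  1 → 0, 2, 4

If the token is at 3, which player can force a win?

Pursuer

A0 = {2}
A1: add {3} — 3 (Pursuer) has 3→2.
3 ∈ A1, so Pursuer can force the target.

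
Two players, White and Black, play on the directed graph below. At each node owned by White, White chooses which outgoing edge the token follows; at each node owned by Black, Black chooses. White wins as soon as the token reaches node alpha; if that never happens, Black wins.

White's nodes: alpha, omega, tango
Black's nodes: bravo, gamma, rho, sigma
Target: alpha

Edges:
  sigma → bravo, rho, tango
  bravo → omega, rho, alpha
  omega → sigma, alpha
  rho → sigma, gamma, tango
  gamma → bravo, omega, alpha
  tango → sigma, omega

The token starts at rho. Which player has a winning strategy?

Black

A0 = {alpha}
A1: add {omega} — omega (White) has omega→alpha.
A2: add {tango} — tango (White) has tango→omega.
A3 = A2; e.g. sigma (Black) can still go to bravo. Fixed point.
rho never enters the attractor, so Black can avoid the target forever.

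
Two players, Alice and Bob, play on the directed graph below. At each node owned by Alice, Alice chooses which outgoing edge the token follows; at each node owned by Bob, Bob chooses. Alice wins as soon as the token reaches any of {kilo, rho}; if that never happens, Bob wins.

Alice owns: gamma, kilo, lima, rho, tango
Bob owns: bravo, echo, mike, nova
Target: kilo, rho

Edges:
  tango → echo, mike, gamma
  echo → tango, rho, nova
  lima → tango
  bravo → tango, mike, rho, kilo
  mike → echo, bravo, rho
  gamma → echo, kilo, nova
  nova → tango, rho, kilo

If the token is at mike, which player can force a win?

Bob

A0 = {kilo, rho}
A1: add {gamma} — gamma (Alice) has gamma→kilo.
A2: add {tango} — tango (Alice) has tango→gamma.
A3: add {lima, nova} — lima (Alice) has lima→tango; nova (Bob): all of {tango, rho, kilo} already in.
A4: add {echo} — echo (Bob): all of {tango, rho, nova} already in.
A5 = A4; e.g. bravo (Bob) can still go to mike. Fixed point.
mike never enters the attractor, so Bob can avoid the target forever.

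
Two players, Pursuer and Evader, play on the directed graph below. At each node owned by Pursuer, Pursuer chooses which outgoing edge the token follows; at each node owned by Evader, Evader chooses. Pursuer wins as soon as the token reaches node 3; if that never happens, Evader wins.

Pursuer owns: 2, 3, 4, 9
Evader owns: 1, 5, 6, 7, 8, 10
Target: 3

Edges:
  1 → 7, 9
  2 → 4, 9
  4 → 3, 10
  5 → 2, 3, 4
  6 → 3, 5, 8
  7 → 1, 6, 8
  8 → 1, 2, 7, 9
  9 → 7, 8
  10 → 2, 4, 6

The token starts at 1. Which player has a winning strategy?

Evader

A0 = {3}
A1: add {4} — 4 (Pursuer) has 4→3.
A2: add {2} — 2 (Pursuer) has 2→4.
A3: add {5} — 5 (Evader): all of {2, 3, 4} already in.
A4 = A3; e.g. 1 (Evader) can still go to 7. Fixed point.
1 never enters the attractor, so Evader can avoid the target forever.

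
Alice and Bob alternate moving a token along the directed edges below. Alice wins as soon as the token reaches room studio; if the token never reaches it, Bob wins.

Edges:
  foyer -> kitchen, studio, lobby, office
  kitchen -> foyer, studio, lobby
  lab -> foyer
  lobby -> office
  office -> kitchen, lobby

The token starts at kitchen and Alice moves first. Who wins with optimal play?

Alice

Track states (vertex, player-to-move).
A0 = {(studio,Alice), (studio,Bob)}
A1: add {(foyer,Alice), (kitchen,Alice)}.
(kitchen,Alice) ∈ A1 ⇒ Alice forces the target.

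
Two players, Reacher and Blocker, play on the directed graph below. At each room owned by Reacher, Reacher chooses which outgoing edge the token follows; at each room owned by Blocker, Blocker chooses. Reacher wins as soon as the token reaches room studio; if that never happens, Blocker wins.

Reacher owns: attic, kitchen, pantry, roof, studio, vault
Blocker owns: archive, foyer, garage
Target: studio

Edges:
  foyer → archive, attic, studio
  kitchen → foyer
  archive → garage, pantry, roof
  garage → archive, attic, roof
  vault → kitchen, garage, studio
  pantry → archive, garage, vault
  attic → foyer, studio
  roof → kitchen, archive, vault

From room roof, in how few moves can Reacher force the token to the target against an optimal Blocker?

2

A0 = {studio}
A1: add {attic, vault} — vault (Reacher) has vault→studio; attic (Reacher) has attic→studio.
A2: add {pantry, roof} — pantry (Reacher) has pantry→vault; roof (Reacher) has roof→vault.
A3 = A2; e.g. foyer (Blocker) can still go to archive. Fixed point.
roof enters the attractor at level 2, so Reacher can force the target in 2 moves from there.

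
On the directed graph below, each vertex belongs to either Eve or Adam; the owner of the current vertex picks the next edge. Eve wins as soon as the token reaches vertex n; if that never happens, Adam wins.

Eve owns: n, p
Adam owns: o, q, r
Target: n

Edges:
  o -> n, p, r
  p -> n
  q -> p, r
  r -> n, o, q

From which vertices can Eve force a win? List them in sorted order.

n, p

A0 = {n}
A1: add {p} — p (Eve) has p→n.
A2 = A1; e.g. o (Adam) can still go to r. Fixed point.
Eve's winning region = {n, p}.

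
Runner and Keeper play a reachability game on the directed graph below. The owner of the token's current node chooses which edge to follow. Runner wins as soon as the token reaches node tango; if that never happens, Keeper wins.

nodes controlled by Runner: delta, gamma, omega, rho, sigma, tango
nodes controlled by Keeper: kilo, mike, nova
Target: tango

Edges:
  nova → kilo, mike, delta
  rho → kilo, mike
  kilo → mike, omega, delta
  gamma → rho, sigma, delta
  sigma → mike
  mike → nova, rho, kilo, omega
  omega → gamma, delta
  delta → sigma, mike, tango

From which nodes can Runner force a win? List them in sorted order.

A0 = {tango}
A1: add {delta} — delta (Runner) has delta→tango.
A2: add {gamma, omega} — gamma (Runner) has gamma→delta; omega (Runner) has omega→delta.
A3 = A2; e.g. nova (Keeper) can still go to kilo. Fixed point.
Runner's winning region = {delta, gamma, omega, tango}.

delta, gamma, omega, tango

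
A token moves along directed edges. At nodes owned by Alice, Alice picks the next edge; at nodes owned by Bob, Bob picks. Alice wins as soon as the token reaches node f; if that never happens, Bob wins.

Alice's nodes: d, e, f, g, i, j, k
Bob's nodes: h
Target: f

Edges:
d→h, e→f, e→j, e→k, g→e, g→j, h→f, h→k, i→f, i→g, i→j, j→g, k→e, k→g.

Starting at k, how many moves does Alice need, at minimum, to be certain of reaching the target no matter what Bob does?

2

A0 = {f}
A1: add {e, i} — e (Alice) has e→f; i (Alice) has i→f.
A2: add {g, k} — g (Alice) has g→e; k (Alice) has k→e.
k enters the attractor at level 2, so Alice can force the target in 2 moves from there.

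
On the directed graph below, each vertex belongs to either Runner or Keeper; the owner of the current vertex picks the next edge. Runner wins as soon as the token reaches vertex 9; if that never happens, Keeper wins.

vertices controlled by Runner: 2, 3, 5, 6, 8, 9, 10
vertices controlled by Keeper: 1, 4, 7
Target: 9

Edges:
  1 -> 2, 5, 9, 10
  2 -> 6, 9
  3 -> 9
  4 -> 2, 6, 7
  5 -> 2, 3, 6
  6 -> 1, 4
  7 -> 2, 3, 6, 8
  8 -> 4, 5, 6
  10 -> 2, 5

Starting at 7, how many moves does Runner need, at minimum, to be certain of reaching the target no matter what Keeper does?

5

A0 = {9}
A1: add {2, 3} — 2 (Runner) has 2→9; 3 (Runner) has 3→9.
A2: add {5, 10} — 5 (Runner) has 5→2; 10 (Runner) has 10→2.
A3: add {1, 8} — 1 (Keeper): all of {2, 5, 9, 10} already in; 8 (Runner) has 8→5.
A4: add {6} — 6 (Runner) has 6→1.
A5: add {7} — 7 (Keeper): all of {2, 3, 6, 8} already in.
7 enters the attractor at level 5, so Runner can force the target in 5 moves from there.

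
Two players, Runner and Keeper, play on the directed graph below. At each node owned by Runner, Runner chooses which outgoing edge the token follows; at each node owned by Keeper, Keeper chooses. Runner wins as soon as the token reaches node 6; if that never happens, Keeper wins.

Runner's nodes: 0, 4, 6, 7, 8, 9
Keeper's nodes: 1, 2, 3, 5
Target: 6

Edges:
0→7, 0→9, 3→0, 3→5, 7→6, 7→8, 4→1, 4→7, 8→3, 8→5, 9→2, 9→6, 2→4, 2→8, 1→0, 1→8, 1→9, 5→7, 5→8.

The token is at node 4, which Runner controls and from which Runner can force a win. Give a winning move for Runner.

A0 = {6}
A1: add {7, 9} — 7 (Runner) has 7→6; 9 (Runner) has 9→6.
A2: add {0, 4} — 0 (Runner) has 0→7; 4 (Runner) has 4→7.
A3 = A2; e.g. 1 (Keeper) can still go to 8. Fixed point.
From 4, successor 7 is in the attractor (rank 1); the other successor 1 is not.

7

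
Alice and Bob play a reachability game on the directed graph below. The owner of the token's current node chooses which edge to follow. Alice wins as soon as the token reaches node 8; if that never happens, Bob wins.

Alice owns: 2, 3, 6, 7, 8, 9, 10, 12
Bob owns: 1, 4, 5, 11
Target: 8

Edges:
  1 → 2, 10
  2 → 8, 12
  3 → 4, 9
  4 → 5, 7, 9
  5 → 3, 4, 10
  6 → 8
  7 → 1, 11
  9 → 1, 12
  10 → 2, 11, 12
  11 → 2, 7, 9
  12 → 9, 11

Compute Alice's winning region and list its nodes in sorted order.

A0 = {8}
A1: add {2, 6} — 2 (Alice) has 2→8; 6 (Alice) has 6→8.
A2: add {10} — 10 (Alice) has 10→2.
A3: add {1} — 1 (Bob): all of {2, 10} already in.
A4: add {7, 9} — 7 (Alice) has 7→1; 9 (Alice) has 9→1.
A5: add {3, 11, 12} — 3 (Alice) has 3→9; 11 (Bob): all of {2, 7, 9} already in; 12 (Alice) has 12→9.
A6 = A5; e.g. 4 (Bob) can still go to 5. Fixed point.
Alice's winning region = {1, 2, 3, 6, 7, 8, 9, 10, 11, 12}.

1, 2, 3, 6, 7, 8, 9, 10, 11, 12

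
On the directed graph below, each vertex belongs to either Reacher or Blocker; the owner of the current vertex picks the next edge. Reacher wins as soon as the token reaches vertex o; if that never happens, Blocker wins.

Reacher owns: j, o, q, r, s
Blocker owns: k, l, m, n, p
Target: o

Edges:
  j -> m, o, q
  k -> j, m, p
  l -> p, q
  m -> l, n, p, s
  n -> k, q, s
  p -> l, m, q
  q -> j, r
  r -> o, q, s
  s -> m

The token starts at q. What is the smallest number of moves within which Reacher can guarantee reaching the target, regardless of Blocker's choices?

A0 = {o}
A1: add {j, r} — j (Reacher) has j→o; r (Reacher) has r→o.
A2: add {q} — q (Reacher) has q→j.
A3 = A2; e.g. k (Blocker) can still go to m. Fixed point.
q enters the attractor at level 2, so Reacher can force the target in 2 moves from there.

2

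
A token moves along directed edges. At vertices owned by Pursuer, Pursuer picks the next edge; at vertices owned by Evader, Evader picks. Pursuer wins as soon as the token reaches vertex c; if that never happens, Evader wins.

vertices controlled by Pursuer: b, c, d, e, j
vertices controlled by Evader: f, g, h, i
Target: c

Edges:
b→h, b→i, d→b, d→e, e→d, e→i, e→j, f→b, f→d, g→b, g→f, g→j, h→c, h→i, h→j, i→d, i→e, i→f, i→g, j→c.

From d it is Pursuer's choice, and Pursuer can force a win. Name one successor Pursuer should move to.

A0 = {c}
A1: add {j} — j (Pursuer) has j→c.
A2: add {e} — e (Pursuer) has e→j.
A3: add {d} — d (Pursuer) has d→e.
A4 = A3; e.g. b (Pursuer) has no edge into A3. Fixed point.
From d, successor e is in the attractor (rank 2); the other successor b is not.

e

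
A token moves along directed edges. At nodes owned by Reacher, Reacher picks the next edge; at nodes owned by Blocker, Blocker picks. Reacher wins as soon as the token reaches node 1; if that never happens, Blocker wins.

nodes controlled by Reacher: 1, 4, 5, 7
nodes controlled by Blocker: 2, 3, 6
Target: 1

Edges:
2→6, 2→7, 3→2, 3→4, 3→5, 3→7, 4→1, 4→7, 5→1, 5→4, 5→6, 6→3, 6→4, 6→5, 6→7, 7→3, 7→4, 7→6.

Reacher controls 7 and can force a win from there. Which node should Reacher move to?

A0 = {1}
A1: add {4, 5} — 4 (Reacher) has 4→1; 5 (Reacher) has 5→1.
A2: add {7} — 7 (Reacher) has 7→4.
A3 = A2; e.g. 2 (Blocker) can still go to 6. Fixed point.
From 7, successor 4 is in the attractor (rank 1); the other successors 3, 6 are not.

4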